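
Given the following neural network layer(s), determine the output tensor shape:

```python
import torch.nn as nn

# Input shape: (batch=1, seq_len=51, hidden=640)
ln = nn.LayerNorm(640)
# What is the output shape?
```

Input: (1, 51, 640) -> Output: (1, 51, 640)

Answer: (1, 51, 640)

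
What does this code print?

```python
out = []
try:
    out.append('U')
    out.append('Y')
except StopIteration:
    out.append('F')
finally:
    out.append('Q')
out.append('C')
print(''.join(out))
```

Execution trace: 'U' (try body) → 'Y' (try body, no exception) → 'Q' (finally) → 'C' (after the try/except). Output: UYQC

Answer: UYQC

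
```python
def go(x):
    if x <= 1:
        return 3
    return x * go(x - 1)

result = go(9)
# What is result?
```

go(9) = 9 * 8 * 7 * 6 * 5 * 4 * 3 * 2 * 3 = 1088640

Answer: 1088640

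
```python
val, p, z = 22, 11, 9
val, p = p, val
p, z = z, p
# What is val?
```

Trace:
`val, p, z = 22, 11, 9` → val = 22; p = 11; z = 9
`val, p = p, val` → val = 11; p = 22
`p, z = z, p` → p = 9; z = 22
So val = 11

Answer: 11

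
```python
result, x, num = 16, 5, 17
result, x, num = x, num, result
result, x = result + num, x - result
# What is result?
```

Trace:
`result, x, num = 16, 5, 17` → result = 16; x = 5; num = 17
`result, x, num = x, num, result` → result = 5; x = 17; num = 16
`result, x = result + num, x - result` → result = 21; x = 12
So result = 21

Answer: 21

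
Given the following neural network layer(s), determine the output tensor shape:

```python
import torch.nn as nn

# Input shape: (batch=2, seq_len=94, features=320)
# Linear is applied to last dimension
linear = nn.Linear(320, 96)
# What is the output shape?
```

Input: (2, 94, 320) -> Output: (2, 94, 96)

Answer: (2, 94, 96)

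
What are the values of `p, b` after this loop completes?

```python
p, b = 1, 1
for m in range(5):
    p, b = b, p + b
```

Fibonacci: after 5 iterations
`p, b` takes the values: (1, 1) → (1, 2) → (2, 3) → (3, 5) → (5, 8) → (8, 13)

Answer: 8, 13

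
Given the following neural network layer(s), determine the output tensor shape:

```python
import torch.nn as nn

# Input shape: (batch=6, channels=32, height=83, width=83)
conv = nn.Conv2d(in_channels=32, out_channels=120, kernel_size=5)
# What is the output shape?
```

Input: (6, 32, 83, 83) -> Output: (6, 120, 79, 79)

Answer: (6, 120, 79, 79)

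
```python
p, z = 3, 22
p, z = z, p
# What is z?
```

Trace:
`p, z = 3, 22` → p = 3; z = 22
`p, z = z, p` → p = 22; z = 3
So z = 3

Answer: 3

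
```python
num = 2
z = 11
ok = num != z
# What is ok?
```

Trace:
`num = 2` → num = 2
`z = 11` → z = 11
`ok = num != z` → ok = True
So ok = True

Answer: True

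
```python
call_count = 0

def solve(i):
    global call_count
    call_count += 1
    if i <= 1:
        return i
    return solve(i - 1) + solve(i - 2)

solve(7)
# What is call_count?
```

Calls(i) = 1 + Calls(i-1) + Calls(i-2); Calls(0)=Calls(1)=1. For i=7 this gives 41.

Answer: 41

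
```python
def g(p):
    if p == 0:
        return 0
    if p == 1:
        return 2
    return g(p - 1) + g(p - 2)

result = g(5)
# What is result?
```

Build up from base cases: g(0)=0, g(1)=2, g(2)=2, g(3)=4, g(4)=6, g(5)=10

Answer: 10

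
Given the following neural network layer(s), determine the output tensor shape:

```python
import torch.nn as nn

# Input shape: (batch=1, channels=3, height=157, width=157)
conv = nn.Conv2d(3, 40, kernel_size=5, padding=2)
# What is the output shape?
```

Input: (1, 3, 157, 157) -> Output: (1, 40, 157, 157)

Answer: (1, 40, 157, 157)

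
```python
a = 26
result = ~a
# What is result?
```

Trace:
`a = 26` → a = 26
`result = ~a` → result = -27
So result = -27

Answer: -27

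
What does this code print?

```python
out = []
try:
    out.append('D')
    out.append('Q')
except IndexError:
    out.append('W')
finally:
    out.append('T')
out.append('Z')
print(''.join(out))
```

Execution trace: 'D' (try body) → 'Q' (try body, no exception) → 'T' (finally) → 'Z' (after the try/except). Output: DQTZ

Answer: DQTZ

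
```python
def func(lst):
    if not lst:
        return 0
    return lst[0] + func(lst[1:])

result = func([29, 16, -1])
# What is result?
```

29 + 16 + (-1) + 0 = 44

Answer: 44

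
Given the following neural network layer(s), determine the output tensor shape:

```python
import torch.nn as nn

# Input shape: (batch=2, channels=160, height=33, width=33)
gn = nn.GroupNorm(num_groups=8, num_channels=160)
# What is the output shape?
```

Input: (2, 160, 33, 33) -> Output: (2, 160, 33, 33)

Answer: (2, 160, 33, 33)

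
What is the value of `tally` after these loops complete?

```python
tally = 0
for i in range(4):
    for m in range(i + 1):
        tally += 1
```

Triangle: 1 + 2 + ... + 4
`tally` takes the values: 0 → 1 → 2 → 3 → 4 → 5 → 6 → 7 → 8 → 9 → 10

Answer: 10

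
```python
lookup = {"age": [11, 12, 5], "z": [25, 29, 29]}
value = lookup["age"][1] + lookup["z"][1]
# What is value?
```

Trace:
`lookup = {"age": [11, 12, 5], "z": [25, 29, 29]}` → lookup = {'age': [11, 12, 5], 'z': [25, 29, 29]}
`value = lookup["age"][1] + lookup["z"][1]` → value = 41
So value = 41

Answer: 41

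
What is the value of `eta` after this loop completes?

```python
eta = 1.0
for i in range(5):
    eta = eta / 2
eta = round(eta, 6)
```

Halving LR 5 times: 1 / 2^5
`eta` takes the values: 1.0 → 0.5 → 0.25 → 0.125 → 0.0625 → 0.03125

Answer: 0.03125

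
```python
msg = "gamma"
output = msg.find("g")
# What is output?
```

Trace:
`msg = "gamma"` → msg = 'gamma'
`output = msg.find("g")` → output = 0
So output = 0

Answer: 0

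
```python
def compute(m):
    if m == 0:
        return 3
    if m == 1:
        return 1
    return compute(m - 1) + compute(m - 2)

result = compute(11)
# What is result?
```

Build up from base cases: compute(0)=3, compute(1)=1, compute(2)=4, compute(3)=5, compute(4)=9, compute(5)=14, compute(6)=23, ..., compute(11)=254

Answer: 254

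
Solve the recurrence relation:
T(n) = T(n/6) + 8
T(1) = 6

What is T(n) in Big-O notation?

Each step divides n by 6 and adds 8. After log_6(n) steps we reach T(1)=6. So T(n) = 8·log_6(n) + 6 = O(log n).

Answer: O(log n)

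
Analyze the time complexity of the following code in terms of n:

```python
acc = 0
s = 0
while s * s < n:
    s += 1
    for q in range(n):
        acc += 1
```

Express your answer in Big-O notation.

Each loop level contributes: √n × n. Multiplying the contributions gives O(n√n).

Answer: O(n√n)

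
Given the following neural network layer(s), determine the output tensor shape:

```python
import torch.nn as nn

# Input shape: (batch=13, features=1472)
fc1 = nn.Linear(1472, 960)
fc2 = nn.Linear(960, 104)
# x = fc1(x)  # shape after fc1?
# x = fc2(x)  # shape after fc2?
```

Input: (13, 1472) -> after fc1: (13, 960) -> Output: (13, 104)

Answer: (13, 104)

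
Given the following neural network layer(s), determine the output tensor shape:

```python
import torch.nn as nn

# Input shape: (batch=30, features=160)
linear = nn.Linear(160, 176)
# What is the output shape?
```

Input: (30, 160) -> Output: (30, 176)

Answer: (30, 176)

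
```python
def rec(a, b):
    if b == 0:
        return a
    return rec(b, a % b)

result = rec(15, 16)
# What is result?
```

rec(15, 16) -> rec(16, 15) -> rec(15, 1) -> rec(1, 0) -> 1

Answer: 1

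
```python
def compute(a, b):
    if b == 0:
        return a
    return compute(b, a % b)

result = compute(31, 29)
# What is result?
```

compute(31, 29) -> compute(29, 2) -> compute(2, 1) -> compute(1, 0) -> 1

Answer: 1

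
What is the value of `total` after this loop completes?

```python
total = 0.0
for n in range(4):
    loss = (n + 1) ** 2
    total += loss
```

Sum of squared losses 1² + 2² + ... + 4²
`total` takes the values: 0.0 → 1.0 → 5.0 → 14.0 → 30.0

Answer: 30.0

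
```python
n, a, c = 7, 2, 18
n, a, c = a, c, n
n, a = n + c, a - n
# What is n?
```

Trace:
`n, a, c = 7, 2, 18` → n = 7; a = 2; c = 18
`n, a, c = a, c, n` → n = 2; a = 18; c = 7
`n, a = n + c, a - n` → n = 9; a = 16
So n = 9

Answer: 9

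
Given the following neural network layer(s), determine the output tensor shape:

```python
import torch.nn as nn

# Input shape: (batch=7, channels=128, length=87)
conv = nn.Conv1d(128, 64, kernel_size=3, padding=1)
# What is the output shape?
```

Input: (7, 128, 87) -> Output: (7, 64, 87)

Answer: (7, 64, 87)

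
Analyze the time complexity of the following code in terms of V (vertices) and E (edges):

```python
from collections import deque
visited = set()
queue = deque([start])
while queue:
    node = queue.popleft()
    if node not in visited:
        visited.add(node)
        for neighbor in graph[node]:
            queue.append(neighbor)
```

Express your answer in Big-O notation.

This is Breadth-first search on a graph. Time complexity: O(V + E).

Answer: O(V + E)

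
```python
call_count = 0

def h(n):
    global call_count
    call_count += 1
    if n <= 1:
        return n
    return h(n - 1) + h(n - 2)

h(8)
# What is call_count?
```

Calls(n) = 1 + Calls(n-1) + Calls(n-2); Calls(0)=Calls(1)=1. For n=8 this gives 67.

Answer: 67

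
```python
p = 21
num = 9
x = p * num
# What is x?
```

Trace:
`p = 21` → p = 21
`num = 9` → num = 9
`x = p * num` → x = 189
So x = 189

Answer: 189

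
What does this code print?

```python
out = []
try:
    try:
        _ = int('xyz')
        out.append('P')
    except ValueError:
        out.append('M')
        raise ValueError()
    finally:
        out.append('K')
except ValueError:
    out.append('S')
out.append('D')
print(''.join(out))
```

Execution trace: 'M' (inner except ValueError) → 'K' (inner finally) → 'S' (outer except ValueError) → 'D' (after the try/except). Output: MKSD

Answer: MKSD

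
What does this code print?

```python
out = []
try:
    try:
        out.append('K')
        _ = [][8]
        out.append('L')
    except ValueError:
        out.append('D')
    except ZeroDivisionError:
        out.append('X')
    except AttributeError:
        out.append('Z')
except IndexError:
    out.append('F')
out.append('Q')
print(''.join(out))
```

Execution trace: 'K' (try body) → 'F' (outer except IndexError) → 'Q' (after the try/except). Output: KFQ

Answer: KFQ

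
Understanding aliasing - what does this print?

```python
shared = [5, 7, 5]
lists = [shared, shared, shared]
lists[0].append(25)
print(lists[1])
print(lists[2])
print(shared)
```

Key concept: list of same reference.
Step by step:
`shared = [5, 7, 5]` → shared = [5, 7, 5]
`lists = [shared, shared, shared]` → lists = [[5, 7, 5], [5, 7, 5], [5, 7, 5]]
`lists[0].append(25)` → shared = [5, 7, 5, 25]; lists = [[5, 7, 5, 25], [5, 7, 5, 25], [5, 7, 5, 25]]
`print(lists[1])` → prints [5, 7, 5, 25]
`print(lists[2])` → prints [5, 7, 5, 25]
`print(shared)` → prints [5, 7, 5, 25]

Answer:
[5, 7, 5, 25]
[5, 7, 5, 25]
[5, 7, 5, 25]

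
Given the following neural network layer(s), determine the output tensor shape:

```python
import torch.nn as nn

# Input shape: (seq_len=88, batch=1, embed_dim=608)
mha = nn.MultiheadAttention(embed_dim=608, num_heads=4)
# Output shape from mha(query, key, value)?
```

Input: (88, 1, 608) -> Output: (88, 1, 608)

Answer: (88, 1, 608)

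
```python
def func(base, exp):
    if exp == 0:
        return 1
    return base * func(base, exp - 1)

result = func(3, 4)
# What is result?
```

func(3, 4) = 3 * 3 * 3 * 3 = 81

Answer: 81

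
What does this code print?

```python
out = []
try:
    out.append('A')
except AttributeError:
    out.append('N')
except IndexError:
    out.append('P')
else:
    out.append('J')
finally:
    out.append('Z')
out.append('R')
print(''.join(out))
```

Execution trace: 'A' (try body, no exception) → 'J' (else) → 'Z' (finally) → 'R' (after the try/except). Output: AJZR

Answer: AJZR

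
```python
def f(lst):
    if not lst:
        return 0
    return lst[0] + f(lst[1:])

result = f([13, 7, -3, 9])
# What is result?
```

13 + 7 + (-3) + 9 + 0 = 26

Answer: 26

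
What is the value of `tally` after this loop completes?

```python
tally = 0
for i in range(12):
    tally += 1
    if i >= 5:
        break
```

Loop breaks when i reaches 5, tally is 6
`tally` takes the values: 0 → 1 → 2 → 3 → 4 → 5 → 6

Answer: 6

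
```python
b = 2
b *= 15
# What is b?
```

Trace:
`b = 2` → b = 2
`b *= 15` → b = 30
So b = 30

Answer: 30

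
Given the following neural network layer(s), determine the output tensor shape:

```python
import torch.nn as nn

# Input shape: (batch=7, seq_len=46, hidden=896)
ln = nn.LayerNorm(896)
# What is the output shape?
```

Input: (7, 46, 896) -> Output: (7, 46, 896)

Answer: (7, 46, 896)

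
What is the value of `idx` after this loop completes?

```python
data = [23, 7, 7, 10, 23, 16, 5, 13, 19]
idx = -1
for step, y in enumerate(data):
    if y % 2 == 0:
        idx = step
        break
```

First even number index in [23, 7, 7, 10, 23, 16, 5, 13, 19]
`idx` takes the values: -1 → 3

Answer: 3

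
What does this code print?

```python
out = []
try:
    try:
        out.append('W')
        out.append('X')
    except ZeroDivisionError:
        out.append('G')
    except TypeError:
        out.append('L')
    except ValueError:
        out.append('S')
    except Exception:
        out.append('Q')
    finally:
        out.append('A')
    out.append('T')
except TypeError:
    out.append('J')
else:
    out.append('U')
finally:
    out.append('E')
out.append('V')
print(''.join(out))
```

Execution trace: 'W' (inner try body) → 'X' (inner try body, no exception) → 'A' (inner finally) → 'T' (try body, no exception) → 'U' (else) → 'E' (finally) → 'V' (after the try/except). Output: WXATUEV

Answer: WXATUEV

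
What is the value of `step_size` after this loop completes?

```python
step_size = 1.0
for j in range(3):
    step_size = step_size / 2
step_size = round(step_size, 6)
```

Halving LR 3 times: 1 / 2^3
`step_size` takes the values: 1.0 → 0.5 → 0.25 → 0.125

Answer: 0.125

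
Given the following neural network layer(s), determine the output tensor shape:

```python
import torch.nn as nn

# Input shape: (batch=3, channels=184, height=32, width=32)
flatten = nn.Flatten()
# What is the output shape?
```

Input: (3, 184, 32, 32) -> Output: (3, 188416)

Answer: (3, 188416)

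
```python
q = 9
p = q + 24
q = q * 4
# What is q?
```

Trace:
`q = 9` → q = 9
`p = q + 24` → p = 33
`q = q * 4` → q = 36
So q = 36

Answer: 36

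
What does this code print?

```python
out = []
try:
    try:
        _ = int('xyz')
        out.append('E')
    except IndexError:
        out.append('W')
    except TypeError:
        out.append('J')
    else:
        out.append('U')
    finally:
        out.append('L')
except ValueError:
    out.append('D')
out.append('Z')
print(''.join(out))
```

Execution trace: 'L' (finally) → 'D' (outer except ValueError) → 'Z' (after the try/except). Output: LDZ

Answer: LDZ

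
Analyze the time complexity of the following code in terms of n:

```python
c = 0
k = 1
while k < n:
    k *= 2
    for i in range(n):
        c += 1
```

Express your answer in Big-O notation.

Each loop level contributes: log n × n. Multiplying the contributions gives O(n log n).

Answer: O(n log n)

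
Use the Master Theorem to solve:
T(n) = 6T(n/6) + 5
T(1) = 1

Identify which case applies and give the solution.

a=6, b=6, f(n)=5. log_6(6) = 1. Since c=0 < 1, Case 1 applies: T(n) = Θ(n^log_b(a)) = O(n).

Answer: O(n) - Case 1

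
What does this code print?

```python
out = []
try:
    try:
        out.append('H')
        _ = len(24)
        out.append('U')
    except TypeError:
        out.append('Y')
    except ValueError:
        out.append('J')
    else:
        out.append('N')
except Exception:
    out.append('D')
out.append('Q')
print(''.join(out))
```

Execution trace: 'H' (inner try body) → 'Y' (inner except TypeError) → 'Q' (after the try/except). Output: HYQ

Answer: HYQ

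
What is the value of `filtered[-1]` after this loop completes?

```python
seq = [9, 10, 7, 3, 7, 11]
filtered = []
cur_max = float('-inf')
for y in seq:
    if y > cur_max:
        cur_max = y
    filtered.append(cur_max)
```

Running max ends at 11
`filtered` takes the values: [] → [9] → [9, 10] → [9, 10, 10] → [9, 10, 10, 10] → [9, 10, 10, 10, 10] → [9, 10, 10, 10, 10, 11]
So `filtered[-1]` = 11

Answer: 11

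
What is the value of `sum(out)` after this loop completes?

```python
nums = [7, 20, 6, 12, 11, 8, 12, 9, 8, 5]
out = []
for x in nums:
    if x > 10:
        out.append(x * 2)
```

Sum of doubled values > 10
`out` takes the values: [] → [40] → [40, 24] → [40, 24, 22] → [40, 24, 22, 24]
So `sum(out)` = 110

Answer: 110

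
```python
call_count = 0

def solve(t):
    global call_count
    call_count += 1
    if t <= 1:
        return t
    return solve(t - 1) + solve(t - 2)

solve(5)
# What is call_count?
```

Calls(t) = 1 + Calls(t-1) + Calls(t-2); Calls(0)=Calls(1)=1. For t=5 this gives 15.

Answer: 15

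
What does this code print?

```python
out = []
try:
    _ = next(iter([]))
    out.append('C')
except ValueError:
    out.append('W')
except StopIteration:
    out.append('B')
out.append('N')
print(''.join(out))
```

Execution trace: 'B' (except StopIteration) → 'N' (after the try/except). Output: BN

Answer: BN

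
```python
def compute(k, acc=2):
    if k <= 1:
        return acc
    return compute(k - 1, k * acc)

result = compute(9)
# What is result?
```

Accumulator trace (n, acc): (9, 2) -> (8, 18) -> (7, 144) -> (6, 1008) -> (5, 6048) -> (4, 30240) -> (3, 120960) -> (2, 362880) -> (1, 725760) -> return 725760

Answer: 725760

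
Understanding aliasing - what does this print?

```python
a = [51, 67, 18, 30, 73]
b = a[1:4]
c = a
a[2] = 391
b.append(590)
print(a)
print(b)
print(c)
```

Key concept: slice vs alias.
Step by step:
`a = [51, 67, 18, 30, 73]` → a = [51, 67, 18, 30, 73]
`b = a[1:4]` → b = [67, 18, 30]
`c = a` → c = [51, 67, 18, 30, 73] (same object as a)
`a[2] = 391` → a = [51, 67, 391, 30, 73] (same object as c); c = [51, 67, 391, 30, 73] (same object as a)
`b.append(590)` → b = [67, 18, 30, 590]
`print(a)` → prints [51, 67, 391, 30, 73]
`print(b)` → prints [67, 18, 30, 590]
`print(c)` → prints [51, 67, 391, 30, 73]

Answer:
[51, 67, 391, 30, 73]
[67, 18, 30, 590]
[51, 67, 391, 30, 73]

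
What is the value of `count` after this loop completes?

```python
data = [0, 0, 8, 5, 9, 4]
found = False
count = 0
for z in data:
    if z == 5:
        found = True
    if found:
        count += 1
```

Count elements after first 5 in [0, 0, 8, 5, 9, 4]
`count` takes the values: 0 → 1 → 2 → 3

Answer: 3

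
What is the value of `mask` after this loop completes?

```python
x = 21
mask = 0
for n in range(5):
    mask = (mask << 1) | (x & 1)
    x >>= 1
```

Reverse lowest 5 bits of 21
`mask` takes the values: 0 → 1 → 2 → 5 → 10 → 21

Answer: 21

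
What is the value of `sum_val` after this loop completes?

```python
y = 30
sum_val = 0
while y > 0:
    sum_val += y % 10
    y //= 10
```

Sum digits of 30
`sum_val` takes the values: 0 → 3

Answer: 3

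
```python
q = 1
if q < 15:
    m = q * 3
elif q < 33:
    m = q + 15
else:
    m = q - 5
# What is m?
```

Trace:
`q = 1` → q = 1
`if q < 15: ...` → q < 15 is True → m = 3
So m = 3

Answer: 3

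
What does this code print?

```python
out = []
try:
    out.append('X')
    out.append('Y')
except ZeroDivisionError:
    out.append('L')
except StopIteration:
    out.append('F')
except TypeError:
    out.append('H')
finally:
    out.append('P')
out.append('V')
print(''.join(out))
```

Execution trace: 'X' (try body) → 'Y' (try body, no exception) → 'P' (finally) → 'V' (after the try/except). Output: XYPV

Answer: XYPV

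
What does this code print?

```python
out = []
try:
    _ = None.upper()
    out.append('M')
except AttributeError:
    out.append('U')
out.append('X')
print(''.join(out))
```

Execution trace: 'U' (except AttributeError) → 'X' (after the try/except). Output: UX

Answer: UX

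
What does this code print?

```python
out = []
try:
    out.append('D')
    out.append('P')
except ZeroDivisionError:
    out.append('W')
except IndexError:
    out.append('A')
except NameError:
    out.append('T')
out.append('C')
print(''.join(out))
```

Execution trace: 'D' (try body) → 'P' (try body, no exception) → 'C' (after the try/except). Output: DPC

Answer: DPC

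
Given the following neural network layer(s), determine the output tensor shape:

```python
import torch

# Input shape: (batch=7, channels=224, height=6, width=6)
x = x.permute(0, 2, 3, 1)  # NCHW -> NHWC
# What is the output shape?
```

Input: (7, 224, 6, 6) -> Output: (7, 6, 6, 224)

Answer: (7, 6, 6, 224)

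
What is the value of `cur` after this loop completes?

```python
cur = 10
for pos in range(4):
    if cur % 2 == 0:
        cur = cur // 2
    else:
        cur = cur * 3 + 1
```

Collatz-style transformation from 10
`cur` takes the values: 10 → 5 → 16 → 8 → 4

Answer: 4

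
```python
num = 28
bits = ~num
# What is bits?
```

Trace:
`num = 28` → num = 28
`bits = ~num` → bits = -29
So bits = -29

Answer: -29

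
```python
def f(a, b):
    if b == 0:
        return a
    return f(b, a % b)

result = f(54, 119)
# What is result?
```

f(54, 119) -> f(119, 54) -> f(54, 11) -> f(11, 10) -> f(10, 1) -> f(1, 0) -> 1

Answer: 1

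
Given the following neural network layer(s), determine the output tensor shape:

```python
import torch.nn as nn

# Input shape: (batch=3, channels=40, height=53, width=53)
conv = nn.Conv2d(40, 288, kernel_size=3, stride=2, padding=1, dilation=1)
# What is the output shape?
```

Input: (3, 40, 53, 53) -> Output: (3, 288, 27, 27)

Answer: (3, 288, 27, 27)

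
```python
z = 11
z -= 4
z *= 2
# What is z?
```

Trace:
`z = 11` → z = 11
`z -= 4` → z = 7
`z *= 2` → z = 14
So z = 14

Answer: 14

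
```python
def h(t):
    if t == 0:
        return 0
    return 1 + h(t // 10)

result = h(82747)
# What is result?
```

Count of digits of 82747: 5

Answer: 5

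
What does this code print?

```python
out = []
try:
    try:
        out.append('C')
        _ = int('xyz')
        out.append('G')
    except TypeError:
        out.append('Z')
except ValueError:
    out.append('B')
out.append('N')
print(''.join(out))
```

Execution trace: 'C' (inner try body) → 'B' (outer except ValueError) → 'N' (after the try/except). Output: CBN

Answer: CBN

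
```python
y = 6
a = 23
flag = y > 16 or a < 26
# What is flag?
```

Trace:
`y = 6` → y = 6
`a = 23` → a = 23
`flag = y > 16 or a < 26` → flag = True
So flag = True

Answer: True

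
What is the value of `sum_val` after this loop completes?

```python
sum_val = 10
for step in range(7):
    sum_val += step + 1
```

Start at 10, add 1 to 7 = 38
`sum_val` takes the values: 10 → 11 → 13 → 16 → 20 → 25 → 31 → 38

Answer: 38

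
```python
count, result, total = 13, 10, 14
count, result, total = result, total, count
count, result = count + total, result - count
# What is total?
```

Trace:
`count, result, total = 13, 10, 14` → count = 13; result = 10; total = 14
`count, result, total = result, total, count` → count = 10; result = 14; total = 13
`count, result = count + total, result - count` → count = 23; result = 4
So total = 13

Answer: 13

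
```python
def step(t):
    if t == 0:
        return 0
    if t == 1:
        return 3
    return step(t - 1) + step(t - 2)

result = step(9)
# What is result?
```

Build up from base cases: step(0)=0, step(1)=3, step(2)=3, step(3)=6, step(4)=9, step(5)=15, step(6)=24, ..., step(9)=102

Answer: 102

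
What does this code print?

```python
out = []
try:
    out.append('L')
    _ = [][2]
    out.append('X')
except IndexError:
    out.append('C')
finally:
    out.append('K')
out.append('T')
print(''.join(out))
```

Execution trace: 'L' (try body) → 'C' (except IndexError) → 'K' (finally) → 'T' (after the try/except). Output: LCKT

Answer: LCKT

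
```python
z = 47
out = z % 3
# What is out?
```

Trace:
`z = 47` → z = 47
`out = z % 3` → out = 2
So out = 2

Answer: 2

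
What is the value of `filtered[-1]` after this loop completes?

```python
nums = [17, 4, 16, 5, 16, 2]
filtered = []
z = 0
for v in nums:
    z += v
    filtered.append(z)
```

Cumulative sum ends at 60
`filtered` takes the values: [] → [17] → [17, 21] → [17, 21, 37] → [17, 21, 37, 42] → [17, 21, 37, 42, 58] → [17, 21, 37, 42, 58, 60]
So `filtered[-1]` = 60

Answer: 60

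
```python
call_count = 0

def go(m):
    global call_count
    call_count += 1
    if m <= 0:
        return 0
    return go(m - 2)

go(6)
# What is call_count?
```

Linear recursion stepping by 2: 4 calls from m=6 down to ≤0.

Answer: 4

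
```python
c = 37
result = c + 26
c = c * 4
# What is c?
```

Trace:
`c = 37` → c = 37
`result = c + 26` → result = 63
`c = c * 4` → c = 148
So c = 148

Answer: 148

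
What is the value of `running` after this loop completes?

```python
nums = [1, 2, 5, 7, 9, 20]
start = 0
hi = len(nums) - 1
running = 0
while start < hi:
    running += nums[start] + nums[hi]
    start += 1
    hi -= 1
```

Sum of pairs from ends
`running` takes the values: 0 → 21 → 32 → 44

Answer: 44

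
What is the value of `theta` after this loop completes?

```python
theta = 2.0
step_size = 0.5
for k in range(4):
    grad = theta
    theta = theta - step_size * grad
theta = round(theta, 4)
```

Gradient descent: w = 2.0 * (1 - 0.5)^4
`theta` takes the values: 2.0 → 1.0 → 0.5 → 0.25 → 0.125

Answer: 0.125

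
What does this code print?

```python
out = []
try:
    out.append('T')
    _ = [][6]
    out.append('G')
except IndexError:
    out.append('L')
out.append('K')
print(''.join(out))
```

Execution trace: 'T' (try body) → 'L' (except IndexError) → 'K' (after the try/except). Output: TLK

Answer: TLK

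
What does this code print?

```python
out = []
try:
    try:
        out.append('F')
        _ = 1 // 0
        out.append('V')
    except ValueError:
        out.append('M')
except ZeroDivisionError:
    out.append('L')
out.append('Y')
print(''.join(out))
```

Execution trace: 'F' (try body) → 'L' (outer except ZeroDivisionError) → 'Y' (after the try/except). Output: FLY

Answer: FLY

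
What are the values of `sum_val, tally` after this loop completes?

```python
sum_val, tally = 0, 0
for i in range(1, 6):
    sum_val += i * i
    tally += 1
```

Sum of squares and count
`sum_val, tally` takes the values: (0, 0) → (1, 0) → (1, 1) → (5, 1) → (5, 2) → (14, 2) → (14, 3) → (30, 3) → (30, 4) → (55, 4) → (55, 5)

Answer: 55, 5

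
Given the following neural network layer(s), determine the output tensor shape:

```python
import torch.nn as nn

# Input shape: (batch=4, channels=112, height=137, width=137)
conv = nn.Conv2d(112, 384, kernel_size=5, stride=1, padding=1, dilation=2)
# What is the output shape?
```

Input: (4, 112, 137, 137) -> Output: (4, 384, 131, 131)

Answer: (4, 384, 131, 131)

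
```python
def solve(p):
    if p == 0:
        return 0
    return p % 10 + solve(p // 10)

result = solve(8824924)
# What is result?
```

Sum of digits of 8824924: 4 + 2 + 9 + 4 + 2 + 8 + 8 = 37

Answer: 37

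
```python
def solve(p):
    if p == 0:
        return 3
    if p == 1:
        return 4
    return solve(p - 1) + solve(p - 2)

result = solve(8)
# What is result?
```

Build up from base cases: solve(0)=3, solve(1)=4, solve(2)=7, solve(3)=11, solve(4)=18, solve(5)=29, solve(6)=47, ..., solve(8)=123

Answer: 123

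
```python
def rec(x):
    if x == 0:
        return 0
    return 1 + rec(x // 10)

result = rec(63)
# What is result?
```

Count of digits of 63: 2

Answer: 2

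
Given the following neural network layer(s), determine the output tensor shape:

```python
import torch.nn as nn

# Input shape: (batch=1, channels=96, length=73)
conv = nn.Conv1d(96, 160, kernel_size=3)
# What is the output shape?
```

Input: (1, 96, 73) -> Output: (1, 160, 71)

Answer: (1, 160, 71)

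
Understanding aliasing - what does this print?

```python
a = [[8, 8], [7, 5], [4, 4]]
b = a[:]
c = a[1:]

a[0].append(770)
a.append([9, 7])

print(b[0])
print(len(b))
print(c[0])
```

Key concept: slice with nested mutation.
Step by step:
`a = [[8, 8], [7, 5], [4, 4]]` → a = [[8, 8], [7, 5], [4, 4]]
`b = a[:]` → b = [[8, 8], [7, 5], [4, 4]]
`c = a[1:]` → c = [[7, 5], [4, 4]]
`a[0].append(770)` → a = [[8, 8, 770], [7, 5], [4, 4]]; b = [[8, 8, 770], [7, 5], [4, 4]]
`a.append([9, 7])` → a = [[8, 8, 770], [7, 5], [4, 4], [9, 7]]
`print(b[0])` → prints [8, 8, 770]
`print(len(b))` → prints 3
`print(c[0])` → prints [7, 5]

Answer:
[8, 8, 770]
3
[7, 5]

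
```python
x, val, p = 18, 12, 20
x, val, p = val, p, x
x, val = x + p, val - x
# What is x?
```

Trace:
`x, val, p = 18, 12, 20` → x = 18; val = 12; p = 20
`x, val, p = val, p, x` → x = 12; val = 20; p = 18
`x, val = x + p, val - x` → x = 30; val = 8
So x = 30

Answer: 30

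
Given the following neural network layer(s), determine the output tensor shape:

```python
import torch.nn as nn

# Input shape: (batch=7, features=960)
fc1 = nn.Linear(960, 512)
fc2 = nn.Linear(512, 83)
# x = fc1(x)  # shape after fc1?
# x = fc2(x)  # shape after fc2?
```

Input: (7, 960) -> after fc1: (7, 512) -> Output: (7, 83)

Answer: (7, 83)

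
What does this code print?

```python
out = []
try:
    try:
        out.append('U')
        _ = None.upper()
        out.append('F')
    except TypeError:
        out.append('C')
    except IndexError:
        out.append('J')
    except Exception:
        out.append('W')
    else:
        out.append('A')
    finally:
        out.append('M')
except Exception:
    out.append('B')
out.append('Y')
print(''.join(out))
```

Execution trace: 'U' (inner try body) → 'W' (inner except Exception) → 'M' (inner finally) → 'Y' (after the try/except). Output: UWMY

Answer: UWMY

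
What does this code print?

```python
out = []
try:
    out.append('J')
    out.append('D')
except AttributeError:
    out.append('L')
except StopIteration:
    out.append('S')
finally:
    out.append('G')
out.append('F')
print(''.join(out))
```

Execution trace: 'J' (try body) → 'D' (try body, no exception) → 'G' (finally) → 'F' (after the try/except). Output: JDGF

Answer: JDGF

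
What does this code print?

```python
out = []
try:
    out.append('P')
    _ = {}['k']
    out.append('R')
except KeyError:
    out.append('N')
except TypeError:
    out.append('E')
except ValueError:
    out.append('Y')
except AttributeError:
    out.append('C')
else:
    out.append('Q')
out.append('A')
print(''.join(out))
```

Execution trace: 'P' (try body) → 'N' (except KeyError) → 'A' (after the try/except). Output: PNA

Answer: PNA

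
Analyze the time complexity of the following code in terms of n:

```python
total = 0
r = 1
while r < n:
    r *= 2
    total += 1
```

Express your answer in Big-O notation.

Each loop level contributes: log n. Multiplying the contributions gives O(log n).

Answer: O(log n)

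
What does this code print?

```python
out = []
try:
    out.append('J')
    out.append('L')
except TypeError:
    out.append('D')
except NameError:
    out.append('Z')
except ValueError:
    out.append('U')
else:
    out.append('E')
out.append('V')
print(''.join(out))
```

Execution trace: 'J' (try body) → 'L' (try body, no exception) → 'E' (else) → 'V' (after the try/except). Output: JLEV

Answer: JLEV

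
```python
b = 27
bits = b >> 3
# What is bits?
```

Trace:
`b = 27` → b = 27
`bits = b >> 3` → bits = 3
So bits = 3

Answer: 3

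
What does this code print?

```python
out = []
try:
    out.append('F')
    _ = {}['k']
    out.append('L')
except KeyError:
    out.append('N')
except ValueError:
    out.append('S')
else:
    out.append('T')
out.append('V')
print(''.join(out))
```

Execution trace: 'F' (try body) → 'N' (except KeyError) → 'V' (after the try/except). Output: FNV

Answer: FNV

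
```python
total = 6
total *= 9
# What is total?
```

Trace:
`total = 6` → total = 6
`total *= 9` → total = 54
So total = 54

Answer: 54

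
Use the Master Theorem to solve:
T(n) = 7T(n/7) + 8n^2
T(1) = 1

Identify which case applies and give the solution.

a=7, b=7, f(n)=8n^2. log_7(7) = 1. Since c=2 > 1 and the regularity condition holds (7(n/7)^2 = (7/7^2)n^2 with 7/7^2 < 1), Case 3 applies: T(n) = Θ(f(n)) = O(n^2).

Answer: O(n^2) - Case 3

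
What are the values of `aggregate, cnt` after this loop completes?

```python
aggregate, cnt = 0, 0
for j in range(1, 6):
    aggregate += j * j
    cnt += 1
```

Sum of squares and count
`aggregate, cnt` takes the values: (0, 0) → (1, 0) → (1, 1) → (5, 1) → (5, 2) → (14, 2) → (14, 3) → (30, 3) → (30, 4) → (55, 4) → (55, 5)

Answer: 55, 5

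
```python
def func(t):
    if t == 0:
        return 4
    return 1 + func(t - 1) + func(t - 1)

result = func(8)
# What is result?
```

func(t) = 1 + 2·func(t-1), func(0)=4. Closed form: (4+1)·2^8 - 1 = 1279.

Answer: 1279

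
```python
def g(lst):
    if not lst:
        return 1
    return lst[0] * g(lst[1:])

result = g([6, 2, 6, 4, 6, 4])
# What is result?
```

Product over [6, 2, 6, 4, 6, 4] = 6 * 2 * 6 * 4 * 6 * 4 = 6912

Answer: 6912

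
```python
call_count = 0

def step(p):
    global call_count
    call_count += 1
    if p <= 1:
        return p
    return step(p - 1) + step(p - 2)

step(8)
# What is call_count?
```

Calls(p) = 1 + Calls(p-1) + Calls(p-2); Calls(0)=Calls(1)=1. For p=8 this gives 67.

Answer: 67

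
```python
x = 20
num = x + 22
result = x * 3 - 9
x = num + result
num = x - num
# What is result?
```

Trace:
`x = 20` → x = 20
`num = x + 22` → num = 42
`result = x * 3 - 9` → result = 51
`x = num + result` → x = 93
`num = x - num` → num = 51
So result = 51

Answer: 51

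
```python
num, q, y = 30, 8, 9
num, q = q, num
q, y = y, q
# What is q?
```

Trace:
`num, q, y = 30, 8, 9` → num = 30; q = 8; y = 9
`num, q = q, num` → num = 8; q = 30
`q, y = y, q` → q = 9; y = 30
So q = 9

Answer: 9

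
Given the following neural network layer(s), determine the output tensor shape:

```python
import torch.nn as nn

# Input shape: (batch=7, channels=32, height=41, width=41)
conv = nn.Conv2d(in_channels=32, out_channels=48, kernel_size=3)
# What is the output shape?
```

Input: (7, 32, 41, 41) -> Output: (7, 48, 39, 39)

Answer: (7, 48, 39, 39)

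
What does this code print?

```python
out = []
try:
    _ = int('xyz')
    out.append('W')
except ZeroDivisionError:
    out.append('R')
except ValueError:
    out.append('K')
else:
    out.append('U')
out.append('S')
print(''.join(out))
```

Execution trace: 'K' (except ValueError) → 'S' (after the try/except). Output: KS

Answer: KS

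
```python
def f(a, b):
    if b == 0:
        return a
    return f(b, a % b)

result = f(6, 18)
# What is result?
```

f(6, 18) -> f(18, 6) -> f(6, 0) -> 6

Answer: 6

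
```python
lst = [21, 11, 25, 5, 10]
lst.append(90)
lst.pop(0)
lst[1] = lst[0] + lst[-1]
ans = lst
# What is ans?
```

Trace:
`lst = [21, 11, 25, 5, 10]` → lst = [21, 11, 25, 5, 10]
`lst.append(90)` → lst = [21, 11, 25, 5, 10, 90]
`lst.pop(0)` → lst = [11, 25, 5, 10, 90]
`lst[1] = lst[0] + lst[-1]` → lst = [11, 101, 5, 10, 90]
`ans = lst` → ans = [11, 101, 5, 10, 90]
So ans = [11, 101, 5, 10, 90]

Answer: [11, 101, 5, 10, 90]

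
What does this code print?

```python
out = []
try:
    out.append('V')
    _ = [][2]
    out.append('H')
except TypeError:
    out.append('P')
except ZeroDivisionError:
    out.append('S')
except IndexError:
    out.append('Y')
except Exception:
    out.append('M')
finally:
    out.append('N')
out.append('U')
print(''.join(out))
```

Execution trace: 'V' (try body) → 'Y' (except IndexError) → 'N' (finally) → 'U' (after the try/except). Output: VYNU

Answer: VYNU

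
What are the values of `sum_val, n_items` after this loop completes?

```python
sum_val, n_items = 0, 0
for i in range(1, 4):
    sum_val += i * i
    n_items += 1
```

Sum of squares and count
`sum_val, n_items` takes the values: (0, 0) → (1, 0) → (1, 1) → (5, 1) → (5, 2) → (14, 2) → (14, 3)

Answer: 14, 3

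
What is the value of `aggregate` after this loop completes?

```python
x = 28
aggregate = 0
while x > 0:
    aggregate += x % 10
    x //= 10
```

Sum digits of 28
`aggregate` takes the values: 0 → 8 → 10

Answer: 10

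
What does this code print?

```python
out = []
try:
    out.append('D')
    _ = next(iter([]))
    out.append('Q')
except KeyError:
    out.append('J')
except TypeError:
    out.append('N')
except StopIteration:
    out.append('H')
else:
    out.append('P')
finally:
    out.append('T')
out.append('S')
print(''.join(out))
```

Execution trace: 'D' (try body) → 'H' (except StopIteration) → 'T' (finally) → 'S' (after the try/except). Output: DHTS

Answer: DHTS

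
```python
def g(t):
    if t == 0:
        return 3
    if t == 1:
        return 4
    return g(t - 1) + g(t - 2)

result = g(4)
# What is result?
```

Build up from base cases: g(0)=3, g(1)=4, g(2)=7, g(3)=11, g(4)=18

Answer: 18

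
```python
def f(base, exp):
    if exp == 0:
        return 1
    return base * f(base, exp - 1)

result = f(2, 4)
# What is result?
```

f(2, 4) = 2 * 2 * 2 * 2 = 16

Answer: 16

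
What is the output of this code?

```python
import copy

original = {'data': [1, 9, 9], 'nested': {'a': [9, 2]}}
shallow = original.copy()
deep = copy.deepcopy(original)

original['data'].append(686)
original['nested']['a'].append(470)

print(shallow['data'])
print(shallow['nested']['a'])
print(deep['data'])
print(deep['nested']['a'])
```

Key concept: comparing shallow vs deep copy.
Step by step:
`original = {'data': [1, 9, 9], 'nested': {'a': [9, 2]}}` → original = {'data': [1, 9, 9], 'nested': {'a': [9, 2]}}
`shallow = original.copy()` → shallow = {'data': [1, 9, 9], 'nested': {'a': [9, 2]}}
`deep = copy.deepcopy(original)` → deep = {'data': [1, 9, 9], 'nested': {'a': [9, 2]}}
`original['data'].append(686)` → original = {'data': [1, 9, 9, 686], 'nested': {'a': [9, 2]}}; shallow = {'data': [1, 9, 9, 686], 'nested': {'a': [9, 2]}}
`original['nested']['a'].append(470)` → original = {'data': [1, 9, 9, 686], 'nested': {'a': [9, 2, 470]}}; shallow = {'data': [1, 9, 9, 686], 'nested': {'a': [9, 2, 470]}}
`print(shallow['data'])` → prints [1, 9, 9, 686]
`print(shallow['nested']['a'])` → prints [9, 2, 470]
`print(deep['data'])` → prints [1, 9, 9]
`print(deep['nested']['a'])` → prints [9, 2]

Answer:
[1, 9, 9, 686]
[9, 2, 470]
[1, 9, 9]
[9, 2]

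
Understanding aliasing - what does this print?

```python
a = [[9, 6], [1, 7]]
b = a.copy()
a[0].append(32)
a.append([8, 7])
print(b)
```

Key concept: shallow copy with nested lists.
Step by step:
`a = [[9, 6], [1, 7]]` → a = [[9, 6], [1, 7]]
`b = a.copy()` → b = [[9, 6], [1, 7]]
`a[0].append(32)` → a = [[9, 6, 32], [1, 7]]; b = [[9, 6, 32], [1, 7]]
`a.append([8, 7])` → a = [[9, 6, 32], [1, 7], [8, 7]]
`print(b)` → prints [[9, 6, 32], [1, 7]]

Answer: [[9, 6, 32], [1, 7]]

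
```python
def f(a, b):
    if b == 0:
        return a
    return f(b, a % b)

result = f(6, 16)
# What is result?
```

f(6, 16) -> f(16, 6) -> f(6, 4) -> f(4, 2) -> f(2, 0) -> 2

Answer: 2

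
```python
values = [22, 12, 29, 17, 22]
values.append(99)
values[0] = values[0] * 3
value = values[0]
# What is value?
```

Trace:
`values = [22, 12, 29, 17, 22]` → values = [22, 12, 29, 17, 22]
`values.append(99)` → values = [22, 12, 29, 17, 22, 99]
`values[0] = values[0] * 3` → values = [66, 12, 29, 17, 22, 99]
`value = values[0]` → value = 66
So value = 66

Answer: 66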